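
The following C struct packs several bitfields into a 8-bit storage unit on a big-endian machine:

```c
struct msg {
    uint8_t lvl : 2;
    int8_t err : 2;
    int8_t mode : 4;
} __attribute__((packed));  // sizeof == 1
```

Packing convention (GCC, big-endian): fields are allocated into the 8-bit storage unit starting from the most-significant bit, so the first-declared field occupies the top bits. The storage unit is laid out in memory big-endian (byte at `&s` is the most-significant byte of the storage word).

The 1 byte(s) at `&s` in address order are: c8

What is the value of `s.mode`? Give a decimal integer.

[0]=0xc8 (big-endian) → word 0xc8
lvl:2 @ bit 6 → (0xc8>>6)&0x3 = 0x3
err:2 @ bit 4 → (0xc8>>4)&0x3 = 0x0
mode:4 @ bit 0 → (0xc8>>0)&0xf = 0x8  ←
mode signed 4b, MSB=1: 8 - 16 = -8

-8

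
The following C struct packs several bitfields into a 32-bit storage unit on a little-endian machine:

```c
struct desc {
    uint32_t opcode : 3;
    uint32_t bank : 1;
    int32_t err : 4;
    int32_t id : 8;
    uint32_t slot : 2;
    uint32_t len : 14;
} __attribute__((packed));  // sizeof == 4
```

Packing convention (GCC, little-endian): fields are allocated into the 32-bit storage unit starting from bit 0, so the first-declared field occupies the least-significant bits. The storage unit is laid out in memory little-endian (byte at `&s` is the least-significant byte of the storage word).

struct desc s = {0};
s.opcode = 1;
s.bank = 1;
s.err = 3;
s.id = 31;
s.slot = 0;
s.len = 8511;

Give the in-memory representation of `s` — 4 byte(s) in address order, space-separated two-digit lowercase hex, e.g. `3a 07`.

39 1f fc 84

opcode (3b) val=1 bits=0x1 at bit 0: 0x00000001
bank (1b) val=1 bits=0x1 at bit 3: 0x00000009
err (4b) val=3 bits=0x3 at bit 4: 0x00000039
id (8b) val=31 bits=0x1f at bit 8: 0x00001f39
slot (2b) val=0 bits=0x0 at bit 16: 0x00001f39
len (14b) val=8511 bits=0x213f at bit 18: 0x84fc1f39
word = 0x84fc1f39 → little-endian bytes:
  [0]=0x39  [1]=0x1f  [2]=0xfc  [3]=0x84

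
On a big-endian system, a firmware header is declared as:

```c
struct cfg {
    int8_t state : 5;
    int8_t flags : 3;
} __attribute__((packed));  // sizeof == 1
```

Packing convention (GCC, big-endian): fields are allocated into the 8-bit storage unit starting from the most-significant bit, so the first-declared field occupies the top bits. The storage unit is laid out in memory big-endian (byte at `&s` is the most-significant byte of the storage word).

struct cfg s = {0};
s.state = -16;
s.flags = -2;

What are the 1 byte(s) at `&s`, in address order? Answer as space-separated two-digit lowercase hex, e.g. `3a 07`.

state:5 = -16 → 0x10 << 3 → word 0x80
flags:3 = -2 → 0x6 << 0 → word 0x86
word = 0x86 → big-endian bytes:
  [0]=0x86

86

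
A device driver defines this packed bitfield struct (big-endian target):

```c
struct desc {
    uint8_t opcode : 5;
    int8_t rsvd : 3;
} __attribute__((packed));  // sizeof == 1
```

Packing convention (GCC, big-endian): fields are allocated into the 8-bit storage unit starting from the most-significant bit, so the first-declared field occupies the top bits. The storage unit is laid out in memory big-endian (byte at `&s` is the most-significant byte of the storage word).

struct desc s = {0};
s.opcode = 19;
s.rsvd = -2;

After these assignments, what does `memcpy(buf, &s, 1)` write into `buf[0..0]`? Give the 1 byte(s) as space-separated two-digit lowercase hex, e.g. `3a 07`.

9e

opcode (5b) val=19 bits=0x13 at bit 3: 0x98
rsvd (3b) val=-2 bits=0x6 at bit 0: 0x9e
word = 0x9e → big-endian bytes:
  [0]=0x9e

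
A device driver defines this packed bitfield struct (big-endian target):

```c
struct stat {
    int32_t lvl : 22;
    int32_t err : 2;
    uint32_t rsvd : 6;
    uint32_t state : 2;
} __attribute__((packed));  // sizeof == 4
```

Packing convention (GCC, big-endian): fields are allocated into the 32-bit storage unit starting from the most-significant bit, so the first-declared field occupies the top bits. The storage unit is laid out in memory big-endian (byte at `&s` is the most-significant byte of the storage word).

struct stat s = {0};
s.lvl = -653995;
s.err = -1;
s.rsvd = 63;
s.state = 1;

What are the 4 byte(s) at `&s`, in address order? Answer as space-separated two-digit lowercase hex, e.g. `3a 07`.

lvl:22 = -653995 → 0x360555 << 10 → word 0xd8155400
err:2 = -1 → 0x3 << 8 → word 0xd8155700
rsvd:6 = 63 → 0x3f << 2 → word 0xd81557fc
state:2 = 1 → 0x1 << 0 → word 0xd81557fd
word = 0xd81557fd → big-endian bytes:
  [0]=0xd8  [1]=0x15  [2]=0x57  [3]=0xfd

d8 15 57 fd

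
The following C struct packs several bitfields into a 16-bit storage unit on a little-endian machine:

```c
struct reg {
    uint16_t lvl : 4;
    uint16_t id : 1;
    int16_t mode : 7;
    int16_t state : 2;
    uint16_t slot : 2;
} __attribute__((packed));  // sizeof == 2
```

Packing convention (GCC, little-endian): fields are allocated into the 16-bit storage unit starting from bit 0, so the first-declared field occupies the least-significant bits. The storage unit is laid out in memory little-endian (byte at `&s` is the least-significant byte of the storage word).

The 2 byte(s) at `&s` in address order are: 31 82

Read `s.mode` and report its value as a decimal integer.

[0]=0x31 [1]=0x82 (little-endian) → word 0x8231
lvl [0+:4] = (word>>0) & 0xf = 1
id [4+:1] = (word>>4) & 0x1 = 1
mode [5+:7] = (word>>5) & 0x7f = 17  ←
state [12+:2] = (word>>12) & 0x3 = 0
slot [14+:2] = (word>>14) & 0x3 = 2
mode signed 7b, MSB=0: value = 17

17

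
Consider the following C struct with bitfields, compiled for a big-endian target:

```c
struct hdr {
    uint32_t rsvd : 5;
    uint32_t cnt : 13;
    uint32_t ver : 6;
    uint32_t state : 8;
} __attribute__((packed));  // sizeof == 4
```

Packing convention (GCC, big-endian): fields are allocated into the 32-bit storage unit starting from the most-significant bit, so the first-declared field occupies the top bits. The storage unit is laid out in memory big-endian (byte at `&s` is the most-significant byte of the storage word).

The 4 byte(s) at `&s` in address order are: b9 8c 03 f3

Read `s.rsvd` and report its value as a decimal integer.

23

[0]=0xb9 [1]=0x8c [2]=0x03 [3]=0xf3 (big-endian) → word 0xb98c03f3
rsvd:5 @ bit 27 → (0xb98c03f3>>27)&0x1f = 0x17  ←
cnt:13 @ bit 14 → (0xb98c03f3>>14)&0x1fff = 0x630
ver:6 @ bit 8 → (0xb98c03f3>>8)&0x3f = 0x3
state:8 @ bit 0 → (0xb98c03f3>>0)&0xff = 0xf3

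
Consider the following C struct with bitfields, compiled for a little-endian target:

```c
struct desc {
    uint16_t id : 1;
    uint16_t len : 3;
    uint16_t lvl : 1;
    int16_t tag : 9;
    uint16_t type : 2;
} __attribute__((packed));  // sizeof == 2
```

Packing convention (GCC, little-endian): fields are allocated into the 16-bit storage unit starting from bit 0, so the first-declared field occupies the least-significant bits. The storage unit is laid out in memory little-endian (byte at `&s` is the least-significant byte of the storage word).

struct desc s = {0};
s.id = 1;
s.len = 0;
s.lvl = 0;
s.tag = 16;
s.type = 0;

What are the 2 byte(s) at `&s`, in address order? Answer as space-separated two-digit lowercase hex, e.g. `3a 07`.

01 02

id (1b) val=1 bits=0x1 at bit 0: 0x0001
len (3b) val=0 bits=0x0 at bit 1: 0x0001
lvl (1b) val=0 bits=0x0 at bit 4: 0x0001
tag (9b) val=16 bits=0x10 at bit 5: 0x0201
type (2b) val=0 bits=0x0 at bit 14: 0x0201
word = 0x0201 → little-endian bytes:
  [0]=0x01  [1]=0x02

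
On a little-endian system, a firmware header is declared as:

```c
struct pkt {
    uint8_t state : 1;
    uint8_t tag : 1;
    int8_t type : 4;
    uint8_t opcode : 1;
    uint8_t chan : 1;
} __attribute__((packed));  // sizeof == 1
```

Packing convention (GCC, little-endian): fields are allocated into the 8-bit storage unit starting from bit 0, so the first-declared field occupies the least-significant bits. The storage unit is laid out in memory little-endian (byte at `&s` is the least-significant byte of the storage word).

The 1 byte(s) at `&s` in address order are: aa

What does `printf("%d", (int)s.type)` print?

[0]=0xaa (little-endian) → word 0xaa
state [0+:1] = (word>>0) & 0x1 = 0
tag [1+:1] = (word>>1) & 0x1 = 1
type [2+:4] = (word>>2) & 0xf = 10  ←
opcode [6+:1] = (word>>6) & 0x1 = 0
chan [7+:1] = (word>>7) & 0x1 = 1
type signed 4b, MSB=1: 10 - 16 = -6

-6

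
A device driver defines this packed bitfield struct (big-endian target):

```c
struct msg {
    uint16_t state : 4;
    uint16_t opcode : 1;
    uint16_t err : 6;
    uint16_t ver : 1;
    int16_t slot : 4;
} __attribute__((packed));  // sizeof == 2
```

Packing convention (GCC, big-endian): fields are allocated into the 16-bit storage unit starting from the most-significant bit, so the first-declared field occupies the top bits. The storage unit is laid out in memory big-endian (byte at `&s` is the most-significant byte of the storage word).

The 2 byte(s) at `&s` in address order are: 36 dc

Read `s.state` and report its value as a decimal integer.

[0]=0x36 [1]=0xdc (big-endian) → word 0x36dc
state [12+:4] = (word>>12) & 0xf = 3  ←
opcode [11+:1] = (word>>11) & 0x1 = 0
err [5+:6] = (word>>5) & 0x3f = 54
ver [4+:1] = (word>>4) & 0x1 = 1
slot [0+:4] = (word>>0) & 0xf = 12

3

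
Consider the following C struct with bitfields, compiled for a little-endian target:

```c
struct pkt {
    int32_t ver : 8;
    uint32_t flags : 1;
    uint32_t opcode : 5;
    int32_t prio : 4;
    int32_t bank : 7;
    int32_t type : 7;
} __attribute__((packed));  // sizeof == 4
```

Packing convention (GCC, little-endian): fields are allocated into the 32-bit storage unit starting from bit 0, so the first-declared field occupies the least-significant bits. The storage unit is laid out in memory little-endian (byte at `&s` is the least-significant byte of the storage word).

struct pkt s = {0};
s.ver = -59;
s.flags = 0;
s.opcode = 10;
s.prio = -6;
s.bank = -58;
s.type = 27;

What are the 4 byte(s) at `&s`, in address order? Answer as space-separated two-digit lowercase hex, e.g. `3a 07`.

ver:8 = -59 → 0xc5 << 0 → word 0x000000c5
flags:1 = 0 → 0x0 << 8 → word 0x000000c5
opcode:5 = 10 → 0xa << 9 → word 0x000014c5
prio:4 = -6 → 0xa << 14 → word 0x000294c5
bank:7 = -58 → 0x46 << 18 → word 0x011a94c5
type:7 = 27 → 0x1b << 25 → word 0x371a94c5
word = 0x371a94c5 → little-endian bytes:
  [0]=0xc5  [1]=0x94  [2]=0x1a  [3]=0x37

c5 94 1a 37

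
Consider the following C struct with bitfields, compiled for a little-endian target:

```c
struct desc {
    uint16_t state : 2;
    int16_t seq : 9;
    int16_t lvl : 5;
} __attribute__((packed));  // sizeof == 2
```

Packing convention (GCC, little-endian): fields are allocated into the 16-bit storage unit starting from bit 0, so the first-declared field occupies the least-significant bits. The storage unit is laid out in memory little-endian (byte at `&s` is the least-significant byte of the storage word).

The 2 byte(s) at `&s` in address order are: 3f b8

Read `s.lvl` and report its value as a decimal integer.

-9

[0]=0x3f [1]=0xb8 (little-endian) → word 0xb83f
state [0+:2] = (word>>0) & 0x3 = 3
seq [2+:9] = (word>>2) & 0x1ff = 15
lvl [11+:5] = (word>>11) & 0x1f = 23  ←
lvl signed 5b, MSB=1: 23 - 32 = -9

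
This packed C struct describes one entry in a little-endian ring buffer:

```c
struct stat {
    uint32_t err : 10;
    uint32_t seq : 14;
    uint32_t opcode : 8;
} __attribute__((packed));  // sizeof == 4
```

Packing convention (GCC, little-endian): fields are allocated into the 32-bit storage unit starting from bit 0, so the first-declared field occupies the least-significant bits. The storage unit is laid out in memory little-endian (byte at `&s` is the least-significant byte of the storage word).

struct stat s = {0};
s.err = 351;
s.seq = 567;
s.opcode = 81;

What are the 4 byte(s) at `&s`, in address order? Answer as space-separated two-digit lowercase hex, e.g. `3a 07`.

err (10b) val=351 bits=0x15f at bit 0: 0x0000015f
seq (14b) val=567 bits=0x237 at bit 10: 0x0008dd5f
opcode (8b) val=81 bits=0x51 at bit 24: 0x5108dd5f
word = 0x5108dd5f → little-endian bytes:
  [0]=0x5f  [1]=0xdd  [2]=0x08  [3]=0x51

5f dd 08 51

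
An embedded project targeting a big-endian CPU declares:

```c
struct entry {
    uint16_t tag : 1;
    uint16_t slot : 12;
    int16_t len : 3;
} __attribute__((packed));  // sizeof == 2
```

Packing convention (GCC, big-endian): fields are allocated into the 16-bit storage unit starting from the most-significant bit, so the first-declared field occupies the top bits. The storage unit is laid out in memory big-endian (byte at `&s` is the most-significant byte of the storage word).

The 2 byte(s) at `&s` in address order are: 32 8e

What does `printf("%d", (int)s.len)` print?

[0]=0x32 [1]=0x8e (big-endian) → word 0x328e
tag [15+:1] = (word>>15) & 0x1 = 0
slot [3+:12] = (word>>3) & 0xfff = 1617
len [0+:3] = (word>>0) & 0x7 = 6  ←
len signed 3b, MSB=1: 6 - 8 = -2

-2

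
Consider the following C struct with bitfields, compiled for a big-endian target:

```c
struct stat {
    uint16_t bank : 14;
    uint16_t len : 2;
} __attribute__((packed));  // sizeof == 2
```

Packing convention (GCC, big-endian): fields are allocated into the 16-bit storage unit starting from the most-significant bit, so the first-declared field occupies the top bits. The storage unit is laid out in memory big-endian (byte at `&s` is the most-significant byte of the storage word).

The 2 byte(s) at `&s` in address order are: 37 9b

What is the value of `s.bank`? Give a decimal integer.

3558

[0]=0x37 [1]=0x9b (big-endian) → word 0x379b
bank:14 @ bit 2 → (0x379b>>2)&0x3fff = 0xde6  ←
len:2 @ bit 0 → (0x379b>>0)&0x3 = 0x3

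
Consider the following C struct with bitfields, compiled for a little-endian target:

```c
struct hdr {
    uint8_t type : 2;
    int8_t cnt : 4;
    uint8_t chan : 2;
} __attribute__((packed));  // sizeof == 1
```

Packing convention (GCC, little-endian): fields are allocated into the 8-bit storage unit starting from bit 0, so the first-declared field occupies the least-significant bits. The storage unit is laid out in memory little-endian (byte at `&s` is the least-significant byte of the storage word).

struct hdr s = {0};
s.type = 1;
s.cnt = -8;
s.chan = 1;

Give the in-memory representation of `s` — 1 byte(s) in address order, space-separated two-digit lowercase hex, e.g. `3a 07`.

61

type (2b) val=1 bits=0x1 at bit 0: 0x01
cnt (4b) val=-8 bits=0x8 at bit 2: 0x21
chan (2b) val=1 bits=0x1 at bit 6: 0x61
word = 0x61 → little-endian bytes:
  [0]=0x61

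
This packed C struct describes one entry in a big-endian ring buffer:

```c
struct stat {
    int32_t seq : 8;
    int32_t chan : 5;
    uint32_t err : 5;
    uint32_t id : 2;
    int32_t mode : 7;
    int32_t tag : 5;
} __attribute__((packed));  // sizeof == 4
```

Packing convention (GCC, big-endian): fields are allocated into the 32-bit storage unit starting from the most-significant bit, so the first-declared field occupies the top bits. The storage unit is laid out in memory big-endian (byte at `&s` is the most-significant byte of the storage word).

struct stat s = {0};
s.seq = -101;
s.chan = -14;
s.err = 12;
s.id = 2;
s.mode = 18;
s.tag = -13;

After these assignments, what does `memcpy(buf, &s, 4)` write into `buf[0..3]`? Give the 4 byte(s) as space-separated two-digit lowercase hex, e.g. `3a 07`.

9b 93 22 53

seq (8b) val=-101 bits=0x9b at bit 24: 0x9b000000
chan (5b) val=-14 bits=0x12 at bit 19: 0x9b900000
err (5b) val=12 bits=0xc at bit 14: 0x9b930000
id (2b) val=2 bits=0x2 at bit 12: 0x9b932000
mode (7b) val=18 bits=0x12 at bit 5: 0x9b932240
tag (5b) val=-13 bits=0x13 at bit 0: 0x9b932253
word = 0x9b932253 → big-endian bytes:
  [0]=0x9b  [1]=0x93  [2]=0x22  [3]=0x53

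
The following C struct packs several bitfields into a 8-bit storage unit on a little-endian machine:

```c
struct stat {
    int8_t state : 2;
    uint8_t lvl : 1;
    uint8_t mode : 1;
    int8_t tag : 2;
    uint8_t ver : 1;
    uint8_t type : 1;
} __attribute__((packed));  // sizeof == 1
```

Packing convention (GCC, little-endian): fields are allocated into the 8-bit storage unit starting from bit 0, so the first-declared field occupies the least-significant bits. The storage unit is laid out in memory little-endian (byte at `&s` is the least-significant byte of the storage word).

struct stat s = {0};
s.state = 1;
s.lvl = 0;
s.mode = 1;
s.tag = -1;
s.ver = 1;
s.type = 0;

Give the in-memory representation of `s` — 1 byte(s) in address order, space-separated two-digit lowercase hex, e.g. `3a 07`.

79

[0+:2] state=1 & 0x3 = 0x1; word=0x01
[2+:1] lvl=0 & 0x1 = 0x0; word=0x01
[3+:1] mode=1 & 0x1 = 0x1; word=0x09
[4+:2] tag=-1 & 0x3 = 0x3; word=0x39
[6+:1] ver=1 & 0x1 = 0x1; word=0x79
[7+:1] type=0 & 0x1 = 0x0; word=0x79
word = 0x79 → little-endian bytes:
  [0]=0x79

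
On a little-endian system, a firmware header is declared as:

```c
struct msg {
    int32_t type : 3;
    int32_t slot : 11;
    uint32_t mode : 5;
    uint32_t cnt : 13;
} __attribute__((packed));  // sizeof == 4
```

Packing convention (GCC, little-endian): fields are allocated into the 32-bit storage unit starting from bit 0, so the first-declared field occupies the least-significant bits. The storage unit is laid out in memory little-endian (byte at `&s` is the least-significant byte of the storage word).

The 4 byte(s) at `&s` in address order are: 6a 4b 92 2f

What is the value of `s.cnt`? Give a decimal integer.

1522

[0]=0x6a [1]=0x4b [2]=0x92 [3]=0x2f (little-endian) → word 0x2f924b6a
type [0+:3] = (word>>0) & 0x7 = 2
slot [3+:11] = (word>>3) & 0x7ff = 365
mode [14+:5] = (word>>14) & 0x1f = 9
cnt [19+:13] = (word>>19) & 0x1fff = 1522  ←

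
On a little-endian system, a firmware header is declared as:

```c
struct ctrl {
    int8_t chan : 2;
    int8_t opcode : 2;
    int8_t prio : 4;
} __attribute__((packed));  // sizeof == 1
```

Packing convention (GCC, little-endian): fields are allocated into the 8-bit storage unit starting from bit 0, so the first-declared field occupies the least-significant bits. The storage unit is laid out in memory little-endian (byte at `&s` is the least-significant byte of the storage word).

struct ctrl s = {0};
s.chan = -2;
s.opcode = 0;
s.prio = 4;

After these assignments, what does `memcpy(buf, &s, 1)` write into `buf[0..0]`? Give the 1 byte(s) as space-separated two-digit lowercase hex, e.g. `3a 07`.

42

chan:2 = -2 → 0x2 << 0 → word 0x02
opcode:2 = 0 → 0x0 << 2 → word 0x02
prio:4 = 4 → 0x4 << 4 → word 0x42
word = 0x42 → little-endian bytes:
  [0]=0x42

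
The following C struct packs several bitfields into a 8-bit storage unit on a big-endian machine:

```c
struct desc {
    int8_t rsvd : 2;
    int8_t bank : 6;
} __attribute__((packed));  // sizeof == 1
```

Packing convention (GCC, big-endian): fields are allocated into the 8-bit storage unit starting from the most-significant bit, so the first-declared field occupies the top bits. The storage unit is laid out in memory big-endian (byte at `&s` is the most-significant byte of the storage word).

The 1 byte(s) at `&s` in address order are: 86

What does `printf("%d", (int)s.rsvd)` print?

-2

[0]=0x86 (big-endian) → word 0x86
rsvd [6+:2] = (word>>6) & 0x3 = 2  ←
bank [0+:6] = (word>>0) & 0x3f = 6
rsvd signed 2b, MSB=1: 2 - 4 = -2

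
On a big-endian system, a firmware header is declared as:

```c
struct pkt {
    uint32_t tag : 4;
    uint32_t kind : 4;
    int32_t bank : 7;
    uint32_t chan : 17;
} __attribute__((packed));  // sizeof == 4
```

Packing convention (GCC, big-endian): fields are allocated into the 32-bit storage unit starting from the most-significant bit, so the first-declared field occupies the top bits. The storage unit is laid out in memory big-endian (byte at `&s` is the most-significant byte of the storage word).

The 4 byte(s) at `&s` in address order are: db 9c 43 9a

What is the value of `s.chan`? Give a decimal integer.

17306

[0]=0xdb [1]=0x9c [2]=0x43 [3]=0x9a (big-endian) → word 0xdb9c439a
tag:4 @ bit 28 → (0xdb9c439a>>28)&0xf = 0xd
kind:4 @ bit 24 → (0xdb9c439a>>24)&0xf = 0xb
bank:7 @ bit 17 → (0xdb9c439a>>17)&0x7f = 0x4e
chan:17 @ bit 0 → (0xdb9c439a>>0)&0x1ffff = 0x439a  ←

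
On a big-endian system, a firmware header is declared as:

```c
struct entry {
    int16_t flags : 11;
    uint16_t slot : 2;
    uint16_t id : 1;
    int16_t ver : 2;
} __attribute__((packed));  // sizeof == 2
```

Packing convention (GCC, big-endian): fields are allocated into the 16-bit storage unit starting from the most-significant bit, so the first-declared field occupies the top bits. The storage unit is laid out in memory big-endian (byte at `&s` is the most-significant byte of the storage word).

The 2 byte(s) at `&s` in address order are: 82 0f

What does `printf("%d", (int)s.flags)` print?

-1008

[0]=0x82 [1]=0x0f (big-endian) → word 0x820f
flags [5+:11] = (word>>5) & 0x7ff = 1040  ←
slot [3+:2] = (word>>3) & 0x3 = 1
id [2+:1] = (word>>2) & 0x1 = 1
ver [0+:2] = (word>>0) & 0x3 = 3
flags signed 11b, MSB=1: 1040 - 2048 = -1008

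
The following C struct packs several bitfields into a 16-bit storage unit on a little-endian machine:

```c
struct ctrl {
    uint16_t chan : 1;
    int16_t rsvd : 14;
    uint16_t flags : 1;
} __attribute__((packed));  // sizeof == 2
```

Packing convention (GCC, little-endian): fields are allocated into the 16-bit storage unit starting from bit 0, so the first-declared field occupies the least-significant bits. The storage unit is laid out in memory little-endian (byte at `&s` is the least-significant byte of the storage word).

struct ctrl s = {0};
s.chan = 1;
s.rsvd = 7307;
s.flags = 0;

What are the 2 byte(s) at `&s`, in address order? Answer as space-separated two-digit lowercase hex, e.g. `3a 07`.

chan (1b) val=1 bits=0x1 at bit 0: 0x0001
rsvd (14b) val=7307 bits=0x1c8b at bit 1: 0x3917
flags (1b) val=0 bits=0x0 at bit 15: 0x3917
word = 0x3917 → little-endian bytes:
  [0]=0x17  [1]=0x39

17 39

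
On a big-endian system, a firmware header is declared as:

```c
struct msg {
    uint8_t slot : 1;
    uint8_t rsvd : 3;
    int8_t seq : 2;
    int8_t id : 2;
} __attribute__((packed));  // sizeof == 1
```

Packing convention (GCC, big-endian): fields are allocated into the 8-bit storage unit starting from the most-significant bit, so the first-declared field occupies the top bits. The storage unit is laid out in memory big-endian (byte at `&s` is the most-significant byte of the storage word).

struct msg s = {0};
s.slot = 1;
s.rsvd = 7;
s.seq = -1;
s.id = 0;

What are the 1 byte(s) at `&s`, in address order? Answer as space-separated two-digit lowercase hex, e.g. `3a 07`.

[7+:1] slot=1 & 0x1 = 0x1; word=0x80
[4+:3] rsvd=7 & 0x7 = 0x7; word=0xf0
[2+:2] seq=-1 & 0x3 = 0x3; word=0xfc
[0+:2] id=0 & 0x3 = 0x0; word=0xfc
word = 0xfc → big-endian bytes:
  [0]=0xfc

fc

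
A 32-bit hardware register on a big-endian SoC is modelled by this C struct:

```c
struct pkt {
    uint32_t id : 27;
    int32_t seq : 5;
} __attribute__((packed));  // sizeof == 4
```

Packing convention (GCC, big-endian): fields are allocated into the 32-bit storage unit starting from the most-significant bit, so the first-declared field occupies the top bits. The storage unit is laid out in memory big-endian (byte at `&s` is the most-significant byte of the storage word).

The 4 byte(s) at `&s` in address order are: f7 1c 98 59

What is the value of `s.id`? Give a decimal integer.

[0]=0xf7 [1]=0x1c [2]=0x98 [3]=0x59 (big-endian) → word 0xf71c9859
id:27 @ bit 5 → (0xf71c9859>>5)&0x7ffffff = 0x7b8e4c2  ←
seq:5 @ bit 0 → (0xf71c9859>>0)&0x1f = 0x19

129557698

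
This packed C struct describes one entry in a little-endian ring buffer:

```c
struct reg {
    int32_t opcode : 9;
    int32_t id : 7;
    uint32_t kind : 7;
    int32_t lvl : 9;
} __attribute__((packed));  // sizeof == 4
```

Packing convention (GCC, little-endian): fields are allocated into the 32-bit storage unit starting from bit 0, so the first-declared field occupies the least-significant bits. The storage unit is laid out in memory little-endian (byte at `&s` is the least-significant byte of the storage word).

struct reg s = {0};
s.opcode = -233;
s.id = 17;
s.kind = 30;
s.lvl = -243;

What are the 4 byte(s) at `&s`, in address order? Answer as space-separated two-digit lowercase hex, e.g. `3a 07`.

17 23 9e 86

opcode:9 = -233 → 0x117 << 0 → word 0x00000117
id:7 = 17 → 0x11 << 9 → word 0x00002317
kind:7 = 30 → 0x1e << 16 → word 0x001e2317
lvl:9 = -243 → 0x10d << 23 → word 0x869e2317
word = 0x869e2317 → little-endian bytes:
  [0]=0x17  [1]=0x23  [2]=0x9e  [3]=0x86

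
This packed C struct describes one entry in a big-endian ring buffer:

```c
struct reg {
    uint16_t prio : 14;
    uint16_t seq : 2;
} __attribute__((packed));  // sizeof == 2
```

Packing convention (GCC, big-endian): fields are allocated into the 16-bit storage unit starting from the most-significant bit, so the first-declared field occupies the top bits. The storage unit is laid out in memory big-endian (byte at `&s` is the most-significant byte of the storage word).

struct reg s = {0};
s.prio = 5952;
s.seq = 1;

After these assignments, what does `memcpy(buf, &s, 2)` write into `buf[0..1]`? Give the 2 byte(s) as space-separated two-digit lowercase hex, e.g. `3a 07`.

5d 01

prio (14b) val=5952 bits=0x1740 at bit 2: 0x5d00
seq (2b) val=1 bits=0x1 at bit 0: 0x5d01
word = 0x5d01 → big-endian bytes:
  [0]=0x5d  [1]=0x01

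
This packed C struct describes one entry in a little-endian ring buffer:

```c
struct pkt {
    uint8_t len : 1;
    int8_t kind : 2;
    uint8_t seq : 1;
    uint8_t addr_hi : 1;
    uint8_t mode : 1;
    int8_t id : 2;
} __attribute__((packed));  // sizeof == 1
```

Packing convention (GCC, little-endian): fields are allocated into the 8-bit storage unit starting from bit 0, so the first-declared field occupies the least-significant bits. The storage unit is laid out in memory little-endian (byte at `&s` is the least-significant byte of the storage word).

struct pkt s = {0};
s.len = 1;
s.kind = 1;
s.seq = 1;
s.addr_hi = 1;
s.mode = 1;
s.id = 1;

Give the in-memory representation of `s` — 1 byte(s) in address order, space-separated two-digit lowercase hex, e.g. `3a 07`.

len:1 = 1 → 0x1 << 0 → word 0x01
kind:2 = 1 → 0x1 << 1 → word 0x03
seq:1 = 1 → 0x1 << 3 → word 0x0b
addr_hi:1 = 1 → 0x1 << 4 → word 0x1b
mode:1 = 1 → 0x1 << 5 → word 0x3b
id:2 = 1 → 0x1 << 6 → word 0x7b
word = 0x7b → little-endian bytes:
  [0]=0x7b

7b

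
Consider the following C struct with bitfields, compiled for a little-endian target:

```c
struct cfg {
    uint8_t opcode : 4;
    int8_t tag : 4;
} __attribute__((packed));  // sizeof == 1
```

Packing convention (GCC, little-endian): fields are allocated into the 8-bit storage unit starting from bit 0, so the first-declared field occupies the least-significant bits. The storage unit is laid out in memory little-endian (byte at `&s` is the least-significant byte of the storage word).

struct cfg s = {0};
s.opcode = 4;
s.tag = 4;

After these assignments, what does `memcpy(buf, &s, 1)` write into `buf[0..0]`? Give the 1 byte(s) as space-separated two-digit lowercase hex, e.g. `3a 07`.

[0+:4] opcode=4 & 0xf = 0x4; word=0x04
[4+:4] tag=4 & 0xf = 0x4; word=0x44
word = 0x44 → little-endian bytes:
  [0]=0x44

44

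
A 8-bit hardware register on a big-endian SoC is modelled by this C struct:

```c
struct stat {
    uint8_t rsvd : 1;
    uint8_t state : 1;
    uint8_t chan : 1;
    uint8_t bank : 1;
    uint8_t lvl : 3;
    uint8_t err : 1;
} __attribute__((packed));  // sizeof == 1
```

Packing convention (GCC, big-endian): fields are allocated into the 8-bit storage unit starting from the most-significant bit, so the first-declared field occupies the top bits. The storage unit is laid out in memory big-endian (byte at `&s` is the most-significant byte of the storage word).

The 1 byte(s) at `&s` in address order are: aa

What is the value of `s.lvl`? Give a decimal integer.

5

[0]=0xaa (big-endian) → word 0xaa
rsvd:1 @ bit 7 → (0xaa>>7)&0x1 = 0x1
state:1 @ bit 6 → (0xaa>>6)&0x1 = 0x0
chan:1 @ bit 5 → (0xaa>>5)&0x1 = 0x1
bank:1 @ bit 4 → (0xaa>>4)&0x1 = 0x0
lvl:3 @ bit 1 → (0xaa>>1)&0x7 = 0x5  ←
err:1 @ bit 0 → (0xaa>>0)&0x1 = 0x0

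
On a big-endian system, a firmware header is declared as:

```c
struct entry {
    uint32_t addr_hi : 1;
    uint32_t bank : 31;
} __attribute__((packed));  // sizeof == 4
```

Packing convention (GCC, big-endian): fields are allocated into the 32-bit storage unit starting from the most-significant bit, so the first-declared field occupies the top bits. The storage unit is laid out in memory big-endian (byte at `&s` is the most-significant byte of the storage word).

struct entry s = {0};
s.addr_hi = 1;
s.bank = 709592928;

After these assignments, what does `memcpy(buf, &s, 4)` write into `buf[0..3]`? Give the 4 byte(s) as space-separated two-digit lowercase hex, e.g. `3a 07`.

addr_hi (1b) val=1 bits=0x1 at bit 31: 0x80000000
bank (31b) val=709592928 bits=0x2a4b8760 at bit 0: 0xaa4b8760
word = 0xaa4b8760 → big-endian bytes:
  [0]=0xaa  [1]=0x4b  [2]=0x87  [3]=0x60

aa 4b 87 60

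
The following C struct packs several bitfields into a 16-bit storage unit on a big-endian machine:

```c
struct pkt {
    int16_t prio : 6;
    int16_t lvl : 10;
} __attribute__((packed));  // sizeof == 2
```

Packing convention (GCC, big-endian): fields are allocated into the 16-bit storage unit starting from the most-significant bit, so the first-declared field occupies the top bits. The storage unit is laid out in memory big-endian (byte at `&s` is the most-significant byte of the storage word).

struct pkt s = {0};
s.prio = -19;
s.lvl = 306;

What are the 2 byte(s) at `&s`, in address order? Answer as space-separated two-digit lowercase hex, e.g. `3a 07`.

prio:6 = -19 → 0x2d << 10 → word 0xb400
lvl:10 = 306 → 0x132 << 0 → word 0xb532
word = 0xb532 → big-endian bytes:
  [0]=0xb5  [1]=0x32

b5 32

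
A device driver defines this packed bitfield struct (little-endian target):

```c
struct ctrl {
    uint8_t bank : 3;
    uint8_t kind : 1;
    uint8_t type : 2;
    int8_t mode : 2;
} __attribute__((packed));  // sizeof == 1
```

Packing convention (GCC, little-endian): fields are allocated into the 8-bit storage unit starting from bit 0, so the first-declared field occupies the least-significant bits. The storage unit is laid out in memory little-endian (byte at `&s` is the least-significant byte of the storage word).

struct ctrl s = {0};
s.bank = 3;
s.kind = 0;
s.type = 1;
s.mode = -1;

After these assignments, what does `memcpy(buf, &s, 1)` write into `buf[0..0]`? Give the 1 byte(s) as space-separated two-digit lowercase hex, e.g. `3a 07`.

d3

bank:3 = 3 → 0x3 << 0 → word 0x03
kind:1 = 0 → 0x0 << 3 → word 0x03
type:2 = 1 → 0x1 << 4 → word 0x13
mode:2 = -1 → 0x3 << 6 → word 0xd3
word = 0xd3 → little-endian bytes:
  [0]=0xd3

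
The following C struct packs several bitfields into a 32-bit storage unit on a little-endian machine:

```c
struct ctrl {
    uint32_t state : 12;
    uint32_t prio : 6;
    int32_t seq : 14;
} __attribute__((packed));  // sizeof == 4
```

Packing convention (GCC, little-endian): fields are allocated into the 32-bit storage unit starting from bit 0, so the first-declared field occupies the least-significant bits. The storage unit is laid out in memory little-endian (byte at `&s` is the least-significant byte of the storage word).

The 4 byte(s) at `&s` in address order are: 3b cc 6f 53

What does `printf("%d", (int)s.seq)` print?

5339

[0]=0x3b [1]=0xcc [2]=0x6f [3]=0x53 (little-endian) → word 0x536fcc3b
state [0+:12] = (word>>0) & 0xfff = 3131
prio [12+:6] = (word>>12) & 0x3f = 60
seq [18+:14] = (word>>18) & 0x3fff = 5339  ←
seq signed 14b, MSB=0: value = 5339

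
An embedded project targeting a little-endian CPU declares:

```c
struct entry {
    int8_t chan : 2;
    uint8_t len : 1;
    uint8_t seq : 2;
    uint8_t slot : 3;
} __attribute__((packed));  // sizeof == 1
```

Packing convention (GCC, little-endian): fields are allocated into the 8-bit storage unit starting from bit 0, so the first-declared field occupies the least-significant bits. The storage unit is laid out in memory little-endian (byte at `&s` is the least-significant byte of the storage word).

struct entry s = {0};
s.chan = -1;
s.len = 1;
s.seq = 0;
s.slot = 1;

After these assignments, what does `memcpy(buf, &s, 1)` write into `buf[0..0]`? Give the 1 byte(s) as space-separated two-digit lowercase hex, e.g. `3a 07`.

chan:2 = -1 → 0x3 << 0 → word 0x03
len:1 = 1 → 0x1 << 2 → word 0x07
seq:2 = 0 → 0x0 << 3 → word 0x07
slot:3 = 1 → 0x1 << 5 → word 0x27
word = 0x27 → little-endian bytes:
  [0]=0x27

27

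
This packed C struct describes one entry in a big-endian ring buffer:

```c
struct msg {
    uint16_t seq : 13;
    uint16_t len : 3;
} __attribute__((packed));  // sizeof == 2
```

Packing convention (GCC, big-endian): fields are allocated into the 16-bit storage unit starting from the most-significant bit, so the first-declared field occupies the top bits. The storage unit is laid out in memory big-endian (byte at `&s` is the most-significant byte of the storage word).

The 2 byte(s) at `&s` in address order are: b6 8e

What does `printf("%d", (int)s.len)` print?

[0]=0xb6 [1]=0x8e (big-endian) → word 0xb68e
seq [3+:13] = (word>>3) & 0x1fff = 5841
len [0+:3] = (word>>0) & 0x7 = 6  ←

6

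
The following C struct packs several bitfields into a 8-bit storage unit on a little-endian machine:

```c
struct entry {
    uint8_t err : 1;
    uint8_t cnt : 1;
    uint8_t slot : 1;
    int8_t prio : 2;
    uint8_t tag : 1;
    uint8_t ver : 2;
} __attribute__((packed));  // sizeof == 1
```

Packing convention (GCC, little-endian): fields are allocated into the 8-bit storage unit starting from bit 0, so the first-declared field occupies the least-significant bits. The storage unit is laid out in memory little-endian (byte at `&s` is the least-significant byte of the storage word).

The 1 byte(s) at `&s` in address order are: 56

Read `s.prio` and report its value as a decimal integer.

-2

[0]=0x56 (little-endian) → word 0x56
err:1 @ bit 0 → (0x56>>0)&0x1 = 0x0
cnt:1 @ bit 1 → (0x56>>1)&0x1 = 0x1
slot:1 @ bit 2 → (0x56>>2)&0x1 = 0x1
prio:2 @ bit 3 → (0x56>>3)&0x3 = 0x2  ←
tag:1 @ bit 5 → (0x56>>5)&0x1 = 0x0
ver:2 @ bit 6 → (0x56>>6)&0x3 = 0x1
prio signed 2b, MSB=1: 2 - 4 = -2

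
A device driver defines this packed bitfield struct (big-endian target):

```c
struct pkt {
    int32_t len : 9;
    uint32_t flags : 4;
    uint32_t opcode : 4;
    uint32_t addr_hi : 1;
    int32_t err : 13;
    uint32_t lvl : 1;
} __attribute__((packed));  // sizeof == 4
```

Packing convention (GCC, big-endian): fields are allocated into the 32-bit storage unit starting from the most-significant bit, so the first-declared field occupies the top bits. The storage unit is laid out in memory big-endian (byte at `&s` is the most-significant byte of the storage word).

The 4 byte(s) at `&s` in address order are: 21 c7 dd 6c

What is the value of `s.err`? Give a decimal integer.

[0]=0x21 [1]=0xc7 [2]=0xdd [3]=0x6c (big-endian) → word 0x21c7dd6c
len [23+:9] = (word>>23) & 0x1ff = 67
flags [19+:4] = (word>>19) & 0xf = 8
opcode [15+:4] = (word>>15) & 0xf = 15
addr_hi [14+:1] = (word>>14) & 0x1 = 1
err [1+:13] = (word>>1) & 0x1fff = 3766  ←
lvl [0+:1] = (word>>0) & 0x1 = 0
err signed 13b, MSB=0: value = 3766

3766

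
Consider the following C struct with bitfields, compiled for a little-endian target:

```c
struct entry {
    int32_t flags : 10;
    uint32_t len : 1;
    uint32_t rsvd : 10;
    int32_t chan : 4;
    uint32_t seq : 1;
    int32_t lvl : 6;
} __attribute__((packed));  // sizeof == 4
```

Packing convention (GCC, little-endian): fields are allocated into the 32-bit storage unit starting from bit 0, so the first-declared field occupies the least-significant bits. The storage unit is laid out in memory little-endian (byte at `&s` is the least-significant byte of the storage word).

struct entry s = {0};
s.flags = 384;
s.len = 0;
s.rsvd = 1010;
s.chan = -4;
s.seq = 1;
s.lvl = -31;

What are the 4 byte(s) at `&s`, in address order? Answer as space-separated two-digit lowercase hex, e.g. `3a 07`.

flags:10 = 384 → 0x180 << 0 → word 0x00000180
len:1 = 0 → 0x0 << 10 → word 0x00000180
rsvd:10 = 1010 → 0x3f2 << 11 → word 0x001f9180
chan:4 = -4 → 0xc << 21 → word 0x019f9180
seq:1 = 1 → 0x1 << 25 → word 0x039f9180
lvl:6 = -31 → 0x21 << 26 → word 0x879f9180
word = 0x879f9180 → little-endian bytes:
  [0]=0x80  [1]=0x91  [2]=0x9f  [3]=0x87

80 91 9f 87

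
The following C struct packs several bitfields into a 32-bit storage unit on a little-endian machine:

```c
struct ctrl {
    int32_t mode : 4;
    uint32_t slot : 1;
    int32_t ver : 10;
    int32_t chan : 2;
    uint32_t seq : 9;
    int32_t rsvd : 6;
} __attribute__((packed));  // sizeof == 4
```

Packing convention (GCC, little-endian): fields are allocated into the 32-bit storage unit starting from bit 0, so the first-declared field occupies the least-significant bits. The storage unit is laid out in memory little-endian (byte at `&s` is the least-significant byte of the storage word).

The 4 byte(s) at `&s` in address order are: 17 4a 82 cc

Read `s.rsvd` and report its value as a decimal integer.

-13

[0]=0x17 [1]=0x4a [2]=0x82 [3]=0xcc (little-endian) → word 0xcc824a17
mode:4 @ bit 0 → (0xcc824a17>>0)&0xf = 0x7
slot:1 @ bit 4 → (0xcc824a17>>4)&0x1 = 0x1
ver:10 @ bit 5 → (0xcc824a17>>5)&0x3ff = 0x250
chan:2 @ bit 15 → (0xcc824a17>>15)&0x3 = 0x0
seq:9 @ bit 17 → (0xcc824a17>>17)&0x1ff = 0x41
rsvd:6 @ bit 26 → (0xcc824a17>>26)&0x3f = 0x33  ←
rsvd signed 6b, MSB=1: 51 - 64 = -13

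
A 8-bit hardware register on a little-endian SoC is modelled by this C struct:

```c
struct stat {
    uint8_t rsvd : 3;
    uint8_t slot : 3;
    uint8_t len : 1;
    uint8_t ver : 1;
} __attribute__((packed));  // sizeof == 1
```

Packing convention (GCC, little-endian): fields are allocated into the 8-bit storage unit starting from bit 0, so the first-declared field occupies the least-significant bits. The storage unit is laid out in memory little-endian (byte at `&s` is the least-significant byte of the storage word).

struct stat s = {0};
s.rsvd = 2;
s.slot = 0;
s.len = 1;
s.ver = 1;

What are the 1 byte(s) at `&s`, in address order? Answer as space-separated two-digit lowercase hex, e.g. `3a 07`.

c2

[0+:3] rsvd=2 & 0x7 = 0x2; word=0x02
[3+:3] slot=0 & 0x7 = 0x0; word=0x02
[6+:1] len=1 & 0x1 = 0x1; word=0x42
[7+:1] ver=1 & 0x1 = 0x1; word=0xc2
word = 0xc2 → little-endian bytes:
  [0]=0xc2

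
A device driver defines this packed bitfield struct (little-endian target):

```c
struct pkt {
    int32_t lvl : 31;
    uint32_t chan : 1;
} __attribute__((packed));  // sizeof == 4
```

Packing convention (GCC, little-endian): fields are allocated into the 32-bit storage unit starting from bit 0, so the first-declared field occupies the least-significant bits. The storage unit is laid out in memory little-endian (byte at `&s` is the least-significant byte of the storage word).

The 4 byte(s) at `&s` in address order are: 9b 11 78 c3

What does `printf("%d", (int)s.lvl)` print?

[0]=0x9b [1]=0x11 [2]=0x78 [3]=0xc3 (little-endian) → word 0xc378119b
lvl [0+:31] = (word>>0) & 0x7fffffff = 1131942299  ←
chan [31+:1] = (word>>31) & 0x1 = 1
lvl signed 31b, MSB=1: 1131942299 - 2147483648 = -1015541349

-1015541349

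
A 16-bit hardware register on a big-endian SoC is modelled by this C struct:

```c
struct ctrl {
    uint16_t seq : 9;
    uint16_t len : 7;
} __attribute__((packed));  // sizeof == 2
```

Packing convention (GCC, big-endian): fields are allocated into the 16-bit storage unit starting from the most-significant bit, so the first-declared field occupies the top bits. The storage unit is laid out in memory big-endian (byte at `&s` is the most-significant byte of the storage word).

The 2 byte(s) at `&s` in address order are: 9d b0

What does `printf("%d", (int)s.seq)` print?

315

[0]=0x9d [1]=0xb0 (big-endian) → word 0x9db0
seq:9 @ bit 7 → (0x9db0>>7)&0x1ff = 0x13b  ←
len:7 @ bit 0 → (0x9db0>>0)&0x7f = 0x30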